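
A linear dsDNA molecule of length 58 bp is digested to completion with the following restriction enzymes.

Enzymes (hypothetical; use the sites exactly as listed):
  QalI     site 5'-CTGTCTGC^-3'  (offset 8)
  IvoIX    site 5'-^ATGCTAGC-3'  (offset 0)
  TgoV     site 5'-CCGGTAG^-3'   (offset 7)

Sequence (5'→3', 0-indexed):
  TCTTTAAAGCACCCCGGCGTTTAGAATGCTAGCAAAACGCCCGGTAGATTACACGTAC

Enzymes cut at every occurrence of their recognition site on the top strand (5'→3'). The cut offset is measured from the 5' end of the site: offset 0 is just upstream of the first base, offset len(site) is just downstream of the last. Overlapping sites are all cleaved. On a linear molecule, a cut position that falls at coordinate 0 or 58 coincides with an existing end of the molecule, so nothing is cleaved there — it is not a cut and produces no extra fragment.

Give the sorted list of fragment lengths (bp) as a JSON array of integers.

[11,22,25]

Per-enzyme occurrences:
  QalI (CTGTCTGC, off=8): no sites
  IvoIX ATGCTAGC/0: at [25] ⇒ [25]
  TgoV CCGGTAG/7: at [40] ⇒ [47]

All cut coordinates (distinct, sorted): [25, 47]

Fragment lengths:
  [0,25): 25 bp
  [25,47): 22 bp
  [47,58): 11 bp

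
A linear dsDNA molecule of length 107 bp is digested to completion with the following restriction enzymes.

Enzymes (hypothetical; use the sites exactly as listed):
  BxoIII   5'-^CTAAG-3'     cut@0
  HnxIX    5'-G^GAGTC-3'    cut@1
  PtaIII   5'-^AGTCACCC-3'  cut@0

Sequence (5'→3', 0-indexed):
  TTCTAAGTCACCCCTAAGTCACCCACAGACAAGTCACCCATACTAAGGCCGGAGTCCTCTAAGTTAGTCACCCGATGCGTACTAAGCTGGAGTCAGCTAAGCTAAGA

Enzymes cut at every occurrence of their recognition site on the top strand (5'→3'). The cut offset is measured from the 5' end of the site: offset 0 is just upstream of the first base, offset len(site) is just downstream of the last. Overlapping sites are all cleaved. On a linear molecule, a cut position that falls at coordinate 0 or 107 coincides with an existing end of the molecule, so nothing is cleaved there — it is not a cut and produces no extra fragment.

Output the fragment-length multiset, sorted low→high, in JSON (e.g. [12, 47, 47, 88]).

Per-enzyme occurrences:
  BxoIII CTAAG/0: at [2, 13, 42, 58, 81, 96, 101] ⇒ [2, 13, 42, 58, 81, 96, 101]
  HnxIX GGAGTC/1: at [50, 88] ⇒ [51, 89]
  PtaIII AGTCACCC/0: at [5, 16, 31, 65] ⇒ [5, 16, 31, 65]

Pooled cuts: [2, 5, 13, 16, 31, 42, 51, 58, 65, 81, 89, 96, 101]

Fragment lengths:
  [0,2): 2 bp
  [2,5): 3 bp
  [5,13): 8 bp
  [13,16): 3 bp
  [16,31): 15 bp
  [31,42): 11 bp
  [42,51): 9 bp
  [51,58): 7 bp
  [58,65): 7 bp
  [65,81): 16 bp
  [81,89): 8 bp
  [89,96): 7 bp
  [96,101): 5 bp
  [101,107): 6 bp

[2,3,3,5,6,7,7,7,8,8,9,11,15,16]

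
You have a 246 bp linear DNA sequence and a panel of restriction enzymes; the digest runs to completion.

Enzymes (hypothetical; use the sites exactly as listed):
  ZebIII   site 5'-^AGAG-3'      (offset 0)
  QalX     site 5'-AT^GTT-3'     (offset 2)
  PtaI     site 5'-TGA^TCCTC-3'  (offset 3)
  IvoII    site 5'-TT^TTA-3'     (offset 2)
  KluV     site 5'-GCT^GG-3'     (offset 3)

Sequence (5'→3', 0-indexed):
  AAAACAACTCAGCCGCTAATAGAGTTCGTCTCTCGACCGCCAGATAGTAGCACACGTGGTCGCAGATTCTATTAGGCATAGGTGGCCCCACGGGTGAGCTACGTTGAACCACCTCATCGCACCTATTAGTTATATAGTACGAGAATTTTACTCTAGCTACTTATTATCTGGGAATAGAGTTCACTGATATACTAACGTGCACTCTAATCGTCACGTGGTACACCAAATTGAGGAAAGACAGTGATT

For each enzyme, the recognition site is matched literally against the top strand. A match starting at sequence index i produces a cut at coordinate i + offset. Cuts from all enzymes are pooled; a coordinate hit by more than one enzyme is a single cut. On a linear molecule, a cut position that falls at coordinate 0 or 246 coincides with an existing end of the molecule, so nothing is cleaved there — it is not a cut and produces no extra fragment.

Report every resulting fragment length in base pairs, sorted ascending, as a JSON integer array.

[20,28,71,127]

Site scan:
  ZebIII AGAG/0: at [20, 175] ⇒ [20, 175]
  QalX (ATGTT, off=2): no sites
  PtaI (TGATCCTC, off=3): no sites
  IvoII TTTTA/2: at [145] ⇒ [147]
  KluV (GCTGG, off=3): no sites

Pooled cuts: [20, 147, 175]

Fragment lengths:
  [0,20): 20 bp
  [20,147): 127 bp
  [147,175): 28 bp
  [175,246): 71 bp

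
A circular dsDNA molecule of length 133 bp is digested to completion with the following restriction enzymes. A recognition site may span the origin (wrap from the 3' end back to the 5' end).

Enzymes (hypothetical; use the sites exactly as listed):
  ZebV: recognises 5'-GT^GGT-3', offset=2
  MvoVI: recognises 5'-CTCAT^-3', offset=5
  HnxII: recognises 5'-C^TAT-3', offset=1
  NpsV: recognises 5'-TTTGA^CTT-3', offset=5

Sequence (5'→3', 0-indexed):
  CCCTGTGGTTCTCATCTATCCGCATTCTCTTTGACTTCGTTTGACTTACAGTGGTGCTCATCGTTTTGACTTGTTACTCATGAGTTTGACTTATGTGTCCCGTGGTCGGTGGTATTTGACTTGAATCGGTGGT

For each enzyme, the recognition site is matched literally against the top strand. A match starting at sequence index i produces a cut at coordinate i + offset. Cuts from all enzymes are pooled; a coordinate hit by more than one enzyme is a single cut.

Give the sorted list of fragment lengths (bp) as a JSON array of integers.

[1,7,8,8,8,9,9,9,9,10,11,12,14,18]

Site scan:
  ZebV GTGGT/2: at [4, 50, 101, 108, 128] ⇒ [6, 52, 103, 110, 130]
  MvoVI CTCAT/5: at [10, 56, 76] ⇒ [15, 61, 81]
  HnxII CTAT/1: at [15] ⇒ [16]
  NpsV TTTGACTT/5: at [29, 39, 64, 84, 114] ⇒ [34, 44, 69, 89, 119]

Pooled cuts: [6, 15, 16, 34, 44, 52, 61, 69, 81, 89, 103, 110, 119, 130]

Fragment lengths:
  6→15: 9 bp
  15→16: 1 bp
  16→34: 18 bp
  34→44: 10 bp
  44→52: 8 bp
  52→61: 9 bp
  61→69: 8 bp
  69→81: 12 bp
  81→89: 8 bp
  89→103: 14 bp
  103→110: 7 bp
  110→119: 9 bp
  119→130: 11 bp
  130→6 (wrap): 133-130+6 = 9 bp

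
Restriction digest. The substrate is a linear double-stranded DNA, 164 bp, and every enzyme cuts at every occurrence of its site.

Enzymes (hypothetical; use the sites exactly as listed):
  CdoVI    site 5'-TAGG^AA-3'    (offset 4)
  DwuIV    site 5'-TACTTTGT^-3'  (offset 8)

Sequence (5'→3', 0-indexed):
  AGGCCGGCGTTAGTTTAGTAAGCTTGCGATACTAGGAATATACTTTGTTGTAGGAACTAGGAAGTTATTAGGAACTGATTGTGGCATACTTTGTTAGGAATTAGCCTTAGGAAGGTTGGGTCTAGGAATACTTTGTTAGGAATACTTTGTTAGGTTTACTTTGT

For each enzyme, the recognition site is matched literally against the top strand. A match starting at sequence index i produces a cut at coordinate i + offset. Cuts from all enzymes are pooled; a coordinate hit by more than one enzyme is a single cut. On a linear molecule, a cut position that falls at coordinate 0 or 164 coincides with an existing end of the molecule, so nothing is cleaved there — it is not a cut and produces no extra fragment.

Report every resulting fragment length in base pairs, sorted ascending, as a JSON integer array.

Site scan:
  CdoVI TAGGAA/4: at [32, 50, 57, 68, 94, 107, 122, 136] ⇒ [36, 54, 61, 72, 98, 111, 126, 140]
  DwuIV TACTTTGT/8: at [40, 86, 128, 142, 156] ⇒ [48, 94, 136, 150] (position 164 is a terminus of the linear molecule — no cut)

All cut coordinates (distinct, sorted): [36, 48, 54, 61, 72, 94, 98, 111, 126, 136, 140, 150]

Fragments:
  [0,36): 36 bp
  [36,48): 12 bp
  [48,54): 6 bp
  [54,61): 7 bp
  [61,72): 11 bp
  [72,94): 22 bp
  [94,98): 4 bp
  [98,111): 13 bp
  [111,126): 15 bp
  [126,136): 10 bp
  [136,140): 4 bp
  [140,150): 10 bp
  [150,164): 14 bp

[4,4,6,7,10,10,11,12,13,14,15,22,36]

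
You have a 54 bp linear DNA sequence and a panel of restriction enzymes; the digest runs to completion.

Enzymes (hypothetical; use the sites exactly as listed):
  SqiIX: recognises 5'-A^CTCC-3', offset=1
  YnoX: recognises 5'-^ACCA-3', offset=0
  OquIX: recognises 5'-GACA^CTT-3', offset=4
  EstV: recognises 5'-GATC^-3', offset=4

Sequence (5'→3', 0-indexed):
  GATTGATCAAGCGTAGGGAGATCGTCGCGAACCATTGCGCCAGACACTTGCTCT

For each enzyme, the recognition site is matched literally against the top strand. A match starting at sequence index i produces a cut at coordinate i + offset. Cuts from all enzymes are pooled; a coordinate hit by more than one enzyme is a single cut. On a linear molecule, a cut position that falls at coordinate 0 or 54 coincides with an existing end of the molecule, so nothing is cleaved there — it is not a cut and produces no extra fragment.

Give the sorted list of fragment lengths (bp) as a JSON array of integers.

[7,8,8,15,16]

Site scan:
  SqiIX (ACTCC, off=1): no sites
  YnoX ACCA/0: at [30] ⇒ [30]
  OquIX GACACTT/4: at [42] ⇒ [46]
  EstV GATC/4: at [4, 19] ⇒ [8, 23]

All cut coordinates (distinct, sorted): [8, 23, 30, 46]

Fragments:
  [0,8): 8 bp
  [8,23): 15 bp
  [23,30): 7 bp
  [30,46): 16 bp
  [46,54): 8 bp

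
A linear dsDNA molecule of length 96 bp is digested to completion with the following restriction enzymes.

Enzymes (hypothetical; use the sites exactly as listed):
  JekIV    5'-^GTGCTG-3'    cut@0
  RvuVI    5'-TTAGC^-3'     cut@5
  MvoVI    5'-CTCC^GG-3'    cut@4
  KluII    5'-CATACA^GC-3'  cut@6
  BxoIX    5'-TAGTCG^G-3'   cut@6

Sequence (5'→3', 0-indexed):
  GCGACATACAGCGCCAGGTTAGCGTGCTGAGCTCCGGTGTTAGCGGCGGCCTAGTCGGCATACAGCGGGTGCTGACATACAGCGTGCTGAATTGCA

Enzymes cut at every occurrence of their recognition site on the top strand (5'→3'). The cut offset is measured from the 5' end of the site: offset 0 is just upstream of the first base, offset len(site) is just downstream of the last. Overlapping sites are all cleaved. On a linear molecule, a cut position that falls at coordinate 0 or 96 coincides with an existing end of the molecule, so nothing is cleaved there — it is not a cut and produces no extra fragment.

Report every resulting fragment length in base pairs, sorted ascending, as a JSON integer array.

[2,4,7,9,10,12,13,13,13,13]

Per-enzyme occurrences:
  JekIV (GTGCTG, off=0): starts [23, 68, 83] → cuts [23, 68, 83]
  RvuVI (TTAGC, off=5): starts [18, 39] → cuts [23, 44]
  MvoVI (CTCCGG, off=4): starts [31] → cuts [35]
  KluII (CATACAGC, off=6): starts [4, 58, 75] → cuts [10, 64, 81]
  BxoIX (TAGTCGG, off=6): starts [51] → cuts [57]

All cut coordinates (distinct, sorted): [10, 23, 35, 44, 57, 64, 68, 81, 83]

Fragments:
  [0,10): 10 bp
  [10,23): 13 bp
  [23,35): 12 bp
  [35,44): 9 bp
  [44,57): 13 bp
  [57,64): 7 bp
  [64,68): 4 bp
  [68,81): 13 bp
  [81,83): 2 bp
  [83,96): 13 bp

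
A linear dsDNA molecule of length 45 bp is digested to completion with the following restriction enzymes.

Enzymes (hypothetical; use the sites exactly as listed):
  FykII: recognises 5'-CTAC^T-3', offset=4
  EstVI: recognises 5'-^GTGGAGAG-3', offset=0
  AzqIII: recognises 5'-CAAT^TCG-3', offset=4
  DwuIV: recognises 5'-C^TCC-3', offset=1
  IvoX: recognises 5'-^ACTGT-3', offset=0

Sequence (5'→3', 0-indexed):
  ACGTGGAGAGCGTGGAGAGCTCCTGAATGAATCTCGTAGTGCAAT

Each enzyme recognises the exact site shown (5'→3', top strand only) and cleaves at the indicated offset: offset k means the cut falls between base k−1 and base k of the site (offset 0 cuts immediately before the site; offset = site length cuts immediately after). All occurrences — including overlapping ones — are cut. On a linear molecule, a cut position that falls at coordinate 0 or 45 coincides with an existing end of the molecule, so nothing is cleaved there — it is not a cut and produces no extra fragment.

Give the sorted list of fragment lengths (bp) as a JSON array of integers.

Per-enzyme occurrences:
  FykII (CTACT, off=4): no sites
  EstVI (GTGGAGAG, off=0): starts [2, 11] → cuts [2, 11]
  AzqIII (CAATTCG, off=4): no sites
  DwuIV (CTCC, off=1): starts [19] → cuts [20]
  IvoX (ACTGT, off=0): no sites

All cut coordinates (distinct, sorted): [2, 11, 20]

Fragment lengths:
  [0,2): 2 bp
  [2,11): 9 bp
  [11,20): 9 bp
  [20,45): 25 bp

[2,9,9,25]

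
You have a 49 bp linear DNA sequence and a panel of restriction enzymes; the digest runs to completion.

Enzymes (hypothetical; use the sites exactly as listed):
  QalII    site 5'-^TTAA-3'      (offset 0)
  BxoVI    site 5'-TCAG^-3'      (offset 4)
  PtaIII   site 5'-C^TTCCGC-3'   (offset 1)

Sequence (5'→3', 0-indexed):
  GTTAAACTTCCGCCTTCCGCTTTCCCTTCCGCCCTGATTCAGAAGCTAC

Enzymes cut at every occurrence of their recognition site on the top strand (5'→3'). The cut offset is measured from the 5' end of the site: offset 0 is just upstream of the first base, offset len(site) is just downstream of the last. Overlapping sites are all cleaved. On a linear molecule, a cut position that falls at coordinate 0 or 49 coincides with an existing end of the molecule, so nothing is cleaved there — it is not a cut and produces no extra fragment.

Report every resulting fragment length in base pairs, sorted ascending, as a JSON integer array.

Site scan:
  QalII TTAA/0: at [1] ⇒ [1]
  BxoVI TCAG/4: at [38] ⇒ [42]
  PtaIII CTTCCGC/1: at [6, 13, 25] ⇒ [7, 14, 26]

All cut coordinates (distinct, sorted): [1, 7, 14, 26, 42]

Fragment lengths:
  [0,1): 1 bp
  [1,7): 6 bp
  [7,14): 7 bp
  [14,26): 12 bp
  [26,42): 16 bp
  [42,49): 7 bp

[1,6,7,7,12,16]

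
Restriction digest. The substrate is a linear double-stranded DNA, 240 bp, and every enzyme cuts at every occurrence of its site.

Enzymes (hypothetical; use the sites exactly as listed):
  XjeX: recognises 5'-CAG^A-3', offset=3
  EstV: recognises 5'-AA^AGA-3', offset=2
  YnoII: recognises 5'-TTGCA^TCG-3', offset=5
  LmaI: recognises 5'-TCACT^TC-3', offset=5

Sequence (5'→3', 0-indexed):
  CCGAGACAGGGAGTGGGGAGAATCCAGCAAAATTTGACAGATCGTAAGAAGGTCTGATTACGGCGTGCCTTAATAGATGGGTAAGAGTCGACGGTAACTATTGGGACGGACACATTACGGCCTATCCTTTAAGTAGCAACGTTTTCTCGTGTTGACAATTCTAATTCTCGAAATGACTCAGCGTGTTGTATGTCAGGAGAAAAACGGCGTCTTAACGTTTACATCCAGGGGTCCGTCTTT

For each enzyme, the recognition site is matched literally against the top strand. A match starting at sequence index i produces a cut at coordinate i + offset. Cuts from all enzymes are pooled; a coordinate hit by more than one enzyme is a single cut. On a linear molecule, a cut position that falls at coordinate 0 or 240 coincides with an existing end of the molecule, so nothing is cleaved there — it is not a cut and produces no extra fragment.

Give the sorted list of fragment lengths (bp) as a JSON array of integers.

[40,200]

Scan for sites:
  XjeX CAGA/3: at [37] ⇒ [40]
  EstV (AAAGA, off=2): no sites
  YnoII (TTGCATCG, off=5): no sites
  LmaI (TCACTTC, off=5): no sites

Pooled cuts: [40]

Fragments:
  [0,40): 40 bp
  [40,240): 200 bp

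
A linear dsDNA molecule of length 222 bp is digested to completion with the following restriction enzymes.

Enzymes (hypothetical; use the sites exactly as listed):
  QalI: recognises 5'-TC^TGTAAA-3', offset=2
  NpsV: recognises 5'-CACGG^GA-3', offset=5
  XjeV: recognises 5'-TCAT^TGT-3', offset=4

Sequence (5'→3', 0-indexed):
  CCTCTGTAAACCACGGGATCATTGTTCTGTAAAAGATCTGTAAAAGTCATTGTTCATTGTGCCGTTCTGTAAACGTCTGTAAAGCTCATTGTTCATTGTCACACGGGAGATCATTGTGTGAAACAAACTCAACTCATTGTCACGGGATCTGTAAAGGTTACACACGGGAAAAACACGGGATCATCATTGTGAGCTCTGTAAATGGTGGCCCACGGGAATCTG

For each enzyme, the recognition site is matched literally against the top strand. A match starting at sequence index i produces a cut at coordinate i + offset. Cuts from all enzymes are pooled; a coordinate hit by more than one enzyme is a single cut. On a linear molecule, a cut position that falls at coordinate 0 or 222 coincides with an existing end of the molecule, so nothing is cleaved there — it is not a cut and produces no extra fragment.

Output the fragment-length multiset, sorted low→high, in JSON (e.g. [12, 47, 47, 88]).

[4,4,5,6,7,7,7,8,8,9,9,10,10,10,11,11,12,12,12,18,19,23]

Per-enzyme occurrences:
  QalI TCTGTAAA/2: at [2, 25, 36, 65, 75, 147, 194] ⇒ [4, 27, 38, 67, 77, 149, 196]
  NpsV CACGGGA/5: at [11, 101, 140, 162, 173, 210] ⇒ [16, 106, 145, 167, 178, 215]
  XjeV TCATTGT/4: at [18, 46, 53, 85, 92, 110, 133, 183] ⇒ [22, 50, 57, 89, 96, 114, 137, 187]

All cut coordinates (distinct, sorted): [4, 16, 22, 27, 38, 50, 57, 67, 77, 89, 96, 106, 114, 137, 145, 149, 167, 178, 187, 196, 215]

Fragments:
  [0,4): 4 bp
  [4,16): 12 bp
  [16,22): 6 bp
  [22,27): 5 bp
  [27,38): 11 bp
  [38,50): 12 bp
  [50,57): 7 bp
  [57,67): 10 bp
  [67,77): 10 bp
  [77,89): 12 bp
  [89,96): 7 bp
  [96,106): 10 bp
  [106,114): 8 bp
  [114,137): 23 bp
  [137,145): 8 bp
  [145,149): 4 bp
  [149,167): 18 bp
  [167,178): 11 bp
  [178,187): 9 bp
  [187,196): 9 bp
  [196,215): 19 bp
  [215,222): 7 bp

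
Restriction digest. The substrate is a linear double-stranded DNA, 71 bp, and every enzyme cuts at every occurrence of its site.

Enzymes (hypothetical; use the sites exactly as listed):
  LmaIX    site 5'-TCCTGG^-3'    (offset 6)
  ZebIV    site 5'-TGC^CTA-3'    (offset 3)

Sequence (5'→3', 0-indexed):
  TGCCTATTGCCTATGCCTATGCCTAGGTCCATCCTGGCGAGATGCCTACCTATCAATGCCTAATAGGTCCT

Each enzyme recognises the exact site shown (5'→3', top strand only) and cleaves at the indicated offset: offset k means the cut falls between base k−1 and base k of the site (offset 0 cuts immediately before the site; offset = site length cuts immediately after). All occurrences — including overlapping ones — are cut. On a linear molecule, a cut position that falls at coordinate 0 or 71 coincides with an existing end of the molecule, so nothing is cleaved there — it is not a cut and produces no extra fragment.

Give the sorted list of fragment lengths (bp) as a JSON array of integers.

Per-enzyme occurrences:
  LmaIX TCCTGG/6: at [31] ⇒ [37]
  ZebIV TGCCTA/3: at [0, 7, 13, 19, 42, 56] ⇒ [3, 10, 16, 22, 45, 59]

Pooled cuts: [3, 10, 16, 22, 37, 45, 59]

Fragment lengths:
  [0,3): 3 bp
  [3,10): 7 bp
  [10,16): 6 bp
  [16,22): 6 bp
  [22,37): 15 bp
  [37,45): 8 bp
  [45,59): 14 bp
  [59,71): 12 bp

[3,6,6,7,8,12,14,15]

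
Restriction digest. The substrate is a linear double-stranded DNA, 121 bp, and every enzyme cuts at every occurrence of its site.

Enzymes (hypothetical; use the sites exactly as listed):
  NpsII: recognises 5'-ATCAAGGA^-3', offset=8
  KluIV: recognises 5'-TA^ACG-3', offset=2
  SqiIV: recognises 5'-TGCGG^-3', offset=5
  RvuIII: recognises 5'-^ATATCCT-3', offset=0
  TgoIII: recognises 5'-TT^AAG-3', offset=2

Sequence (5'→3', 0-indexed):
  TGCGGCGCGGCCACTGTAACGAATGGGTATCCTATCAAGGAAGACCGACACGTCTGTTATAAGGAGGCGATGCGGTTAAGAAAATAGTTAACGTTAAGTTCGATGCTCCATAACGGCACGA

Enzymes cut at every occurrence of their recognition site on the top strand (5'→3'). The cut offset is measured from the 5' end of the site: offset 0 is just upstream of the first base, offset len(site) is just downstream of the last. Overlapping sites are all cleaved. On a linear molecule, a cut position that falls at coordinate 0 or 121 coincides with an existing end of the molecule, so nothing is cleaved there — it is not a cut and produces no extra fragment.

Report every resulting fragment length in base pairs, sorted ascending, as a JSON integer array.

[2,5,5,9,13,13,17,23,34]

Per-enzyme occurrences:
  NpsII ATCAAGGA/8: at [33] ⇒ [41]
  KluIV TAACG/2: at [16, 88, 110] ⇒ [18, 90, 112]
  SqiIV TGCGG/5: at [0, 70] ⇒ [5, 75]
  RvuIII (ATATCCT, off=0): no sites
  TgoIII TTAAG/2: at [75, 93] ⇒ [77, 95]

All cut coordinates (distinct, sorted): [5, 18, 41, 75, 77, 90, 95, 112]

Fragments:
  [0,5): 5 bp
  [5,18): 13 bp
  [18,41): 23 bp
  [41,75): 34 bp
  [75,77): 2 bp
  [77,90): 13 bp
  [90,95): 5 bp
  [95,112): 17 bp
  [112,121): 9 bp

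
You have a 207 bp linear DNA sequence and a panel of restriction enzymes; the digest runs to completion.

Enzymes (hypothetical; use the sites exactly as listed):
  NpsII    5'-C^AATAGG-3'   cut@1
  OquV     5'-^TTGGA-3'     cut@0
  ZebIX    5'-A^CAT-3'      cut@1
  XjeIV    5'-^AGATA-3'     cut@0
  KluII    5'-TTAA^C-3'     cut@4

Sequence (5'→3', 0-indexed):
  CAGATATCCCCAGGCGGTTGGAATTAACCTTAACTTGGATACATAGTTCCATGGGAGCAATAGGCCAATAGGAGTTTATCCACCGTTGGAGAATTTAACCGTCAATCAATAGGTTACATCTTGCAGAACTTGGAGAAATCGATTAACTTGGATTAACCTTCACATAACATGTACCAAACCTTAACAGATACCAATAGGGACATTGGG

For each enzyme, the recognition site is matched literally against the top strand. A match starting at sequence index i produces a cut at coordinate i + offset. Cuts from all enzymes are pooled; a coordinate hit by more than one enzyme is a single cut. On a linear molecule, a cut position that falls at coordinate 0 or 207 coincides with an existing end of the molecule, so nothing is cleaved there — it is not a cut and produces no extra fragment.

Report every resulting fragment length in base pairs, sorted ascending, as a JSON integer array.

[1,1,1,1,5,6,6,7,7,7,8,8,9,9,9,10,13,13,16,17,17,17,19]

Scan for sites:
  NpsII CAATAGG/1: at [57, 65, 106, 191] ⇒ [58, 66, 107, 192]
  OquV TTGGA/0: at [17, 34, 85, 129, 147] ⇒ [17, 34, 85, 129, 147]
  ZebIX ACAT/1: at [40, 115, 161, 166, 199] ⇒ [41, 116, 162, 167, 200]
  XjeIV AGATA/0: at [1, 185] ⇒ [1, 185]
  KluII TTAAC/4: at [23, 29, 94, 142, 152, 180] ⇒ [27, 33, 98, 146, 156, 184]

Pooled cuts: [1, 17, 27, 33, 34, 41, 58, 66, 85, 98, 107, 116, 129, 146, 147, 156, 162, 167, 184, 185, 192, 200]

Fragments:
  [0,1): 1 bp
  [1,17): 16 bp
  [17,27): 10 bp
  [27,33): 6 bp
  [33,34): 1 bp
  [34,41): 7 bp
  [41,58): 17 bp
  [58,66): 8 bp
  [66,85): 19 bp
  [85,98): 13 bp
  [98,107): 9 bp
  [107,116): 9 bp
  [116,129): 13 bp
  [129,146): 17 bp
  [146,147): 1 bp
  [147,156): 9 bp
  [156,162): 6 bp
  [162,167): 5 bp
  [167,184): 17 bp
  [184,185): 1 bp
  [185,192): 7 bp
  [192,200): 8 bp
  [200,207): 7 bp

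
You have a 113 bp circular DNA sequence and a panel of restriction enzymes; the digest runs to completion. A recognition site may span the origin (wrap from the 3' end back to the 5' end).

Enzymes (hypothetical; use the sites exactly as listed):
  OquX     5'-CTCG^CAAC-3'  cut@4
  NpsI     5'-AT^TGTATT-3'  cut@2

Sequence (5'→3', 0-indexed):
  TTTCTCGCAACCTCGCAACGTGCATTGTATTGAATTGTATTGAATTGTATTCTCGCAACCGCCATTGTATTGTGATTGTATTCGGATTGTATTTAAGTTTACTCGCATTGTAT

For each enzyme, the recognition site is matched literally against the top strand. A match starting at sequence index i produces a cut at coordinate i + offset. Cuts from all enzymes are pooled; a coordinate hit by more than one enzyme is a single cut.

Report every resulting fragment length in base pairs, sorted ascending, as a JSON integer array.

[8,10,10,10,10,10,11,11,12,21]

Per-enzyme occurrences:
  OquX (CTCGCAAC, off=4): starts [3, 11, 51] → cuts [7, 15, 55]
  NpsI (ATTGTATT, off=2): starts [23, 33, 43, 63, 74, 85, 106] → cuts [25, 35, 45, 65, 76, 87, 108]

Pooled cuts: [7, 15, 25, 35, 45, 55, 65, 76, 87, 108]

Fragments:
  7→15: 8 bp
  15→25: 10 bp
  25→35: 10 bp
  35→45: 10 bp
  45→55: 10 bp
  55→65: 10 bp
  65→76: 11 bp
  76→87: 11 bp
  87→108: 21 bp
  108→7 (wrap): 113-108+7 = 12 bp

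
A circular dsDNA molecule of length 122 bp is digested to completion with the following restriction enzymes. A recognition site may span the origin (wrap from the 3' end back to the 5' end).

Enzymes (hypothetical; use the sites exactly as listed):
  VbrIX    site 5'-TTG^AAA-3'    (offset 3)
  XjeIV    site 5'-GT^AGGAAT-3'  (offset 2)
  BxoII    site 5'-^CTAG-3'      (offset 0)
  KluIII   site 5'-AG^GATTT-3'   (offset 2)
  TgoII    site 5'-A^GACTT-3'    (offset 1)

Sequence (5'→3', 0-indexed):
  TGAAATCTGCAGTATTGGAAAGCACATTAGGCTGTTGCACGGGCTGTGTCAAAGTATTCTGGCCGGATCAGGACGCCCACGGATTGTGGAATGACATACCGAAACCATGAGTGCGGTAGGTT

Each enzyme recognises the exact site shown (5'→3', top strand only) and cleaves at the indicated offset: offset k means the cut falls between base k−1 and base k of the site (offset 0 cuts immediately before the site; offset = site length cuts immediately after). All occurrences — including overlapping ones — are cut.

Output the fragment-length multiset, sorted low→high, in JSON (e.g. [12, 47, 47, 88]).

Per-enzyme occurrences:
  VbrIX TTGAAA/3: at [121] ⇒ [2]
  XjeIV (GTAGGAAT, off=2): no sites
  BxoII (CTAG, off=0): no sites
  KluIII (AGGATTT, off=2): no sites
  TgoII (AGACTT, off=1): no sites

All cut coordinates (distinct, sorted): [2]

Fragments:
  2→2 (wrap): 122-2+2 = 122 bp

[122]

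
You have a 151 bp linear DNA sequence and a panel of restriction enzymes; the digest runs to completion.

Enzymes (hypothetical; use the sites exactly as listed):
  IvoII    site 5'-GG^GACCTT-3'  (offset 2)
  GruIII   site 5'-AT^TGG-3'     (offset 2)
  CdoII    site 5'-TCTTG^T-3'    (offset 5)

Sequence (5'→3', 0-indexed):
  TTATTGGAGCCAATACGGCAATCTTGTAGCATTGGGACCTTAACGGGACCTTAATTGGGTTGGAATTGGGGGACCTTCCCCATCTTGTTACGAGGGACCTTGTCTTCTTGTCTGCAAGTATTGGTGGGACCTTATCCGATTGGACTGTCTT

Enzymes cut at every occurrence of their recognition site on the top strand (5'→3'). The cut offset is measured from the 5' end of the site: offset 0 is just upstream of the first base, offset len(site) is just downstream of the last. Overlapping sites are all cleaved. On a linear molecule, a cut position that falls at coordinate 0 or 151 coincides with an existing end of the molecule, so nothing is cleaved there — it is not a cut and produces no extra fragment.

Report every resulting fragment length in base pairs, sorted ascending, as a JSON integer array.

Scan for sites:
  IvoII (GGGACCTT, off=2): starts [33, 44, 69, 93, 125] → cuts [35, 46, 71, 95, 127]
  GruIII (ATTGG, off=2): starts [2, 30, 53, 64, 119, 138] → cuts [4, 32, 55, 66, 121, 140]
  CdoII (TCTTGT, off=5): starts [21, 82, 105] → cuts [26, 87, 110]

All cut coordinates (distinct, sorted): [4, 26, 32, 35, 46, 55, 66, 71, 87, 95, 110, 121, 127, 140]

Fragments:
  [0,4): 4 bp
  [4,26): 22 bp
  [26,32): 6 bp
  [32,35): 3 bp
  [35,46): 11 bp
  [46,55): 9 bp
  [55,66): 11 bp
  [66,71): 5 bp
  [71,87): 16 bp
  [87,95): 8 bp
  [95,110): 15 bp
  [110,121): 11 bp
  [121,127): 6 bp
  [127,140): 13 bp
  [140,151): 11 bp

[3,4,5,6,6,8,9,11,11,11,11,13,15,16,22]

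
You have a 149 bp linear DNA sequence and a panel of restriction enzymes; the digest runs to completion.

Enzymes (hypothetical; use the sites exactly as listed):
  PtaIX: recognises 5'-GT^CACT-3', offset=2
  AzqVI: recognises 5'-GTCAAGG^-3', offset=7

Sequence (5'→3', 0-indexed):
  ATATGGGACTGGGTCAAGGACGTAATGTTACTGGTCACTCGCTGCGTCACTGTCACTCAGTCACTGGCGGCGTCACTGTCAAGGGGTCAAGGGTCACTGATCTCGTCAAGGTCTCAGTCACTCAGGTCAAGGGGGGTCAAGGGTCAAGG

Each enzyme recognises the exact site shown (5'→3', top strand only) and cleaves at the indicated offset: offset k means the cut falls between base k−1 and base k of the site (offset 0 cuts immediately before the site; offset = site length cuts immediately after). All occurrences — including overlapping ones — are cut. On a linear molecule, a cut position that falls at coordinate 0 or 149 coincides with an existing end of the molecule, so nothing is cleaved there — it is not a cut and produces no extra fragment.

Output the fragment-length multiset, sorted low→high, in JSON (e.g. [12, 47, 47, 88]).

[2,6,7,7,8,8,10,11,12,12,14,16,17,19]

Scan for sites:
  PtaIX (GTCACT, off=2): starts [33, 45, 51, 59, 71, 92, 116] → cuts [35, 47, 53, 61, 73, 94, 118]
  AzqVI (GTCAAGG, off=7): starts [12, 77, 85, 104, 125, 135, 142] → cuts [19, 84, 92, 111, 132, 142] (position 149 is a terminus of the linear molecule — no cut)

Pooled cuts: [19, 35, 47, 53, 61, 73, 84, 92, 94, 111, 118, 132, 142]

Fragments:
  [0,19): 19 bp
  [19,35): 16 bp
  [35,47): 12 bp
  [47,53): 6 bp
  [53,61): 8 bp
  [61,73): 12 bp
  [73,84): 11 bp
  [84,92): 8 bp
  [92,94): 2 bp
  [94,111): 17 bp
  [111,118): 7 bp
  [118,132): 14 bp
  [132,142): 10 bp
  [142,149): 7 bp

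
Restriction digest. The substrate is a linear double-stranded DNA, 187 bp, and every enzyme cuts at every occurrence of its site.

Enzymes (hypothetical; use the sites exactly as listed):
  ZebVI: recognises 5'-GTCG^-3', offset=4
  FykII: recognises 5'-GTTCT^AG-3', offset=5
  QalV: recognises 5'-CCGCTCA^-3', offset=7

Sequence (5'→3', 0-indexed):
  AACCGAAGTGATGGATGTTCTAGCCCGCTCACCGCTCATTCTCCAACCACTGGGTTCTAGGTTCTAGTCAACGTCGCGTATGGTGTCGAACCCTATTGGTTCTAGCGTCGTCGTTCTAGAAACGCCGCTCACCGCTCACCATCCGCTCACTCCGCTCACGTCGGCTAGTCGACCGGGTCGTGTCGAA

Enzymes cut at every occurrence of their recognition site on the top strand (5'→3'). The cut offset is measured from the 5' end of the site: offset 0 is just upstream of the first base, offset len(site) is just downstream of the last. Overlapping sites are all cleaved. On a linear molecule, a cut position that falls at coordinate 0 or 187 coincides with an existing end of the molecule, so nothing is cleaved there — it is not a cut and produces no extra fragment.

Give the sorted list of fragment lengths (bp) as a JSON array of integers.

[2,3,4,5,5,7,7,7,7,8,9,9,10,11,11,12,14,15,20,21]

Scan for sites:
  ZebVI (GTCG, off=4): starts [72, 84, 106, 109, 159, 167, 176, 181] → cuts [76, 88, 110, 113, 163, 171, 180, 185]
  FykII (GTTCTAG, off=5): starts [16, 53, 60, 98, 112] → cuts [21, 58, 65, 103, 117]
  QalV (CCGCTCA, off=7): starts [24, 31, 124, 131, 142, 151] → cuts [31, 38, 131, 138, 149, 158]

All cut coordinates (distinct, sorted): [21, 31, 38, 58, 65, 76, 88, 103, 110, 113, 117, 131, 138, 149, 158, 163, 171, 180, 185]

Fragment lengths:
  [0,21): 21 bp
  [21,31): 10 bp
  [31,38): 7 bp
  [38,58): 20 bp
  [58,65): 7 bp
  [65,76): 11 bp
  [76,88): 12 bp
  [88,103): 15 bp
  [103,110): 7 bp
  [110,113): 3 bp
  [113,117): 4 bp
  [117,131): 14 bp
  [131,138): 7 bp
  [138,149): 11 bp
  [149,158): 9 bp
  [158,163): 5 bp
  [163,171): 8 bp
  [171,180): 9 bp
  [180,185): 5 bp
  [185,187): 2 bp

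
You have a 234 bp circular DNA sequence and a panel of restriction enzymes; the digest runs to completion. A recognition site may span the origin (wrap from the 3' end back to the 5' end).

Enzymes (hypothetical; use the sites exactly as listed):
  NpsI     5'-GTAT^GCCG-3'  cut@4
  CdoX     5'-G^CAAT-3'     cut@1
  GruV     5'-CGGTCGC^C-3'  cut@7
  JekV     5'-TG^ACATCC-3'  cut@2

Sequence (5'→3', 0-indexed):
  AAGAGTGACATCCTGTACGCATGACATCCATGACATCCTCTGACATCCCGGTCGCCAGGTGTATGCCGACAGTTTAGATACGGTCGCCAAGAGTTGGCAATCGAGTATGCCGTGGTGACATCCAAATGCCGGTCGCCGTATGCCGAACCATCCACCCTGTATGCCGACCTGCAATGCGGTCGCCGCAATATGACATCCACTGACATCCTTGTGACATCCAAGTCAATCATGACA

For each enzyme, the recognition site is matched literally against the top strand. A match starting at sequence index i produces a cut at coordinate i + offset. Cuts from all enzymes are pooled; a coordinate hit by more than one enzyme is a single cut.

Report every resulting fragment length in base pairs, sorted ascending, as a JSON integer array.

Scan for sites:
  NpsI GTATGCCG/4: at [60, 104, 137, 158] ⇒ [64, 108, 141, 162]
  CdoX GCAAT/1: at [96, 170, 184] ⇒ [97, 171, 185]
  GruV CGGTCGCC/7: at [48, 80, 129, 176] ⇒ [55, 87, 136, 183]
  JekV TGACATCC/2: at [5, 21, 30, 40, 115, 190, 200, 211] ⇒ [7, 23, 32, 42, 117, 192, 202, 213]

All cut coordinates (distinct, sorted): [7, 23, 32, 42, 55, 64, 87, 97, 108, 117, 136, 141, 162, 171, 183, 185, 192, 202, 213]

Fragment lengths:
  7→23: 16 bp
  23→32: 9 bp
  32→42: 10 bp
  42→55: 13 bp
  55→64: 9 bp
  64→87: 23 bp
  87→97: 10 bp
  97→108: 11 bp
  108→117: 9 bp
  117→136: 19 bp
  136→141: 5 bp
  141→162: 21 bp
  162→171: 9 bp
  171→183: 12 bp
  183→185: 2 bp
  185→192: 7 bp
  192→202: 10 bp
  202→213: 11 bp
  213→7 (wrap): 234-213+7 = 28 bp

[2,5,7,9,9,9,9,10,10,10,11,11,12,13,16,19,21,23,28]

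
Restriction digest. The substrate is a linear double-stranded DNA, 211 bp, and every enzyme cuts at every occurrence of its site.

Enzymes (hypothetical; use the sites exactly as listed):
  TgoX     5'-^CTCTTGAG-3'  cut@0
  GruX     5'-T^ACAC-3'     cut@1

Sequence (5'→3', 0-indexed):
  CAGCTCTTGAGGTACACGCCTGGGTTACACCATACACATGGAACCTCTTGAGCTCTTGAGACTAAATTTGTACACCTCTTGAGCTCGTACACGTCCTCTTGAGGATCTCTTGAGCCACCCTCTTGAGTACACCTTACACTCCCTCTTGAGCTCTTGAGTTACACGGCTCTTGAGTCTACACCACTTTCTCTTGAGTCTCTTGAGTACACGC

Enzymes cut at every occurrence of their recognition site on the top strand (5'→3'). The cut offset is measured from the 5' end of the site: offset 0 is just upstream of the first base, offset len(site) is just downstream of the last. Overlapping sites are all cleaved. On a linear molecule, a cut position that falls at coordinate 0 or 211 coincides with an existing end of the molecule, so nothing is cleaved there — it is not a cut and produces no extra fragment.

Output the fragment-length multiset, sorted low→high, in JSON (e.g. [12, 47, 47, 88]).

[3,4,6,6,7,7,7,7,8,8,9,9,9,10,10,10,11,11,11,13,13,13,19]

Per-enzyme occurrences:
  TgoX CTCTTGAG/0: at [3, 44, 52, 75, 95, 106, 119, 142, 150, 166, 187, 196] ⇒ [3, 44, 52, 75, 95, 106, 119, 142, 150, 166, 187, 196]
  GruX TACAC/1: at [12, 25, 32, 70, 87, 127, 134, 159, 176, 204] ⇒ [13, 26, 33, 71, 88, 128, 135, 160, 177, 205]

Pooled cuts: [3, 13, 26, 33, 44, 52, 71, 75, 88, 95, 106, 119, 128, 135, 142, 150, 160, 166, 177, 187, 196, 205]

Fragment lengths:
  [0,3): 3 bp
  [3,13): 10 bp
  [13,26): 13 bp
  [26,33): 7 bp
  [33,44): 11 bp
  [44,52): 8 bp
  [52,71): 19 bp
  [71,75): 4 bp
  [75,88): 13 bp
  [88,95): 7 bp
  [95,106): 11 bp
  [106,119): 13 bp
  [119,128): 9 bp
  [128,135): 7 bp
  [135,142): 7 bp
  [142,150): 8 bp
  [150,160): 10 bp
  [160,166): 6 bp
  [166,177): 11 bp
  [177,187): 10 bp
  [187,196): 9 bp
  [196,205): 9 bp
  [205,211): 6 bp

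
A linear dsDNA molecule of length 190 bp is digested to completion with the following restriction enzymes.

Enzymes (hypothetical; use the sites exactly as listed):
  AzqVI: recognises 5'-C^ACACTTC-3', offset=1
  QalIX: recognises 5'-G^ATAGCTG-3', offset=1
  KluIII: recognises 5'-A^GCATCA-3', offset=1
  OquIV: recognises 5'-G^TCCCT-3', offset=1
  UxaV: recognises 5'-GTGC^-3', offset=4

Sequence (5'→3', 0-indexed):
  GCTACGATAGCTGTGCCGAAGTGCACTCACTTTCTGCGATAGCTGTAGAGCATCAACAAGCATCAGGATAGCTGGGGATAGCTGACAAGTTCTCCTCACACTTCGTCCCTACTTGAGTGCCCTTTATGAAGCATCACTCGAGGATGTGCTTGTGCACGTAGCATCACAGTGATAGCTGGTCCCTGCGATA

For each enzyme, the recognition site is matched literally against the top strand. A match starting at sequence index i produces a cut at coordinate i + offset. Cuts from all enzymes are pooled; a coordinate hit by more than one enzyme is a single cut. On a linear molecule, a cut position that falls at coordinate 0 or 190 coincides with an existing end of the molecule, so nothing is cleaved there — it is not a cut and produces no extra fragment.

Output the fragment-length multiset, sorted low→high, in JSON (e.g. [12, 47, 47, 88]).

[5,6,6,8,8,8,8,10,10,10,10,11,11,11,14,15,19,20]

Site scan:
  AzqVI (CACACTTC, off=1): starts [96] → cuts [97]
  QalIX (GATAGCTG, off=1): starts [5, 37, 66, 76, 170] → cuts [6, 38, 67, 77, 171]
  KluIII (AGCATCA, off=1): starts [48, 58, 129, 159] → cuts [49, 59, 130, 160]
  OquIV (GTCCCT, off=1): starts [104, 178] → cuts [105, 179]
  UxaV (GTGC, off=4): starts [12, 20, 116, 145, 151] → cuts [16, 24, 120, 149, 155]

All cut coordinates (distinct, sorted): [6, 16, 24, 38, 49, 59, 67, 77, 97, 105, 120, 130, 149, 155, 160, 171, 179]

Fragment lengths:
  [0,6): 6 bp
  [6,16): 10 bp
  [16,24): 8 bp
  [24,38): 14 bp
  [38,49): 11 bp
  [49,59): 10 bp
  [59,67): 8 bp
  [67,77): 10 bp
  [77,97): 20 bp
  [97,105): 8 bp
  [105,120): 15 bp
  [120,130): 10 bp
  [130,149): 19 bp
  [149,155): 6 bp
  [155,160): 5 bp
  [160,171): 11 bp
  [171,179): 8 bp
  [179,190): 11 bp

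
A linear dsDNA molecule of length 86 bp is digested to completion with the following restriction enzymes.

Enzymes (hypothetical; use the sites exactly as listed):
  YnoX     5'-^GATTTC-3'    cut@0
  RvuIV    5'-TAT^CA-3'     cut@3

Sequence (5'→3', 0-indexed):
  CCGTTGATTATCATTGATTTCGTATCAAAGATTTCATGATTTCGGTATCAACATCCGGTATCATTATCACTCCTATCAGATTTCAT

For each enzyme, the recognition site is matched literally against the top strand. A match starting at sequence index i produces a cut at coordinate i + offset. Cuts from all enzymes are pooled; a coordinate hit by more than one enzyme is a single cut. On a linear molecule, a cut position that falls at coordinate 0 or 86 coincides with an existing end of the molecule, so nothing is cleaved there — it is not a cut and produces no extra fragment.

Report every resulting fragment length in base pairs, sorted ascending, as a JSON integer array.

Scan for sites:
  YnoX (GATTTC, off=0): starts [15, 29, 37, 78] → cuts [15, 29, 37, 78]
  RvuIV (TATCA, off=3): starts [8, 22, 45, 58, 64, 73] → cuts [11, 25, 48, 61, 67, 76]

Pooled cuts: [11, 15, 25, 29, 37, 48, 61, 67, 76, 78]

Fragments:
  [0,11): 11 bp
  [11,15): 4 bp
  [15,25): 10 bp
  [25,29): 4 bp
  [29,37): 8 bp
  [37,48): 11 bp
  [48,61): 13 bp
  [61,67): 6 bp
  [67,76): 9 bp
  [76,78): 2 bp
  [78,86): 8 bp

[2,4,4,6,8,8,9,10,11,11,13]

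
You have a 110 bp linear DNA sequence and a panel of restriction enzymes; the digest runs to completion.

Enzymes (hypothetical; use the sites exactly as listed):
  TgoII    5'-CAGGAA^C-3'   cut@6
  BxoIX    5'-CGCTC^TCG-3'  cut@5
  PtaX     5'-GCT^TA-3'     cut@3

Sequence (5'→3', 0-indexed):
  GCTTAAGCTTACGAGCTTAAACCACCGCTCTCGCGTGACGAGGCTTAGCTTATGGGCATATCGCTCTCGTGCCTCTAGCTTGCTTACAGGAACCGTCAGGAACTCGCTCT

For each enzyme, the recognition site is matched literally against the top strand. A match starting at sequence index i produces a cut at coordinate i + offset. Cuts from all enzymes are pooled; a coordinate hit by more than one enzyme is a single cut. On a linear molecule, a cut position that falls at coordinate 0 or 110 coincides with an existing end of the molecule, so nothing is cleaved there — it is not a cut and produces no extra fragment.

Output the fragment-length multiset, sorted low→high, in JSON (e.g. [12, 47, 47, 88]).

[3,5,6,8,8,8,10,13,15,16,18]

Scan for sites:
  TgoII (CAGGAAC, off=6): starts [86, 96] → cuts [92, 102]
  BxoIX (CGCTCTCG, off=5): starts [25, 61] → cuts [30, 66]
  PtaX (GCTTA, off=3): starts [0, 6, 14, 42, 47, 81] → cuts [3, 9, 17, 45, 50, 84]

All cut coordinates (distinct, sorted): [3, 9, 17, 30, 45, 50, 66, 84, 92, 102]

Fragment lengths:
  [0,3): 3 bp
  [3,9): 6 bp
  [9,17): 8 bp
  [17,30): 13 bp
  [30,45): 15 bp
  [45,50): 5 bp
  [50,66): 16 bp
  [66,84): 18 bp
  [84,92): 8 bp
  [92,102): 10 bp
  [102,110): 8 bp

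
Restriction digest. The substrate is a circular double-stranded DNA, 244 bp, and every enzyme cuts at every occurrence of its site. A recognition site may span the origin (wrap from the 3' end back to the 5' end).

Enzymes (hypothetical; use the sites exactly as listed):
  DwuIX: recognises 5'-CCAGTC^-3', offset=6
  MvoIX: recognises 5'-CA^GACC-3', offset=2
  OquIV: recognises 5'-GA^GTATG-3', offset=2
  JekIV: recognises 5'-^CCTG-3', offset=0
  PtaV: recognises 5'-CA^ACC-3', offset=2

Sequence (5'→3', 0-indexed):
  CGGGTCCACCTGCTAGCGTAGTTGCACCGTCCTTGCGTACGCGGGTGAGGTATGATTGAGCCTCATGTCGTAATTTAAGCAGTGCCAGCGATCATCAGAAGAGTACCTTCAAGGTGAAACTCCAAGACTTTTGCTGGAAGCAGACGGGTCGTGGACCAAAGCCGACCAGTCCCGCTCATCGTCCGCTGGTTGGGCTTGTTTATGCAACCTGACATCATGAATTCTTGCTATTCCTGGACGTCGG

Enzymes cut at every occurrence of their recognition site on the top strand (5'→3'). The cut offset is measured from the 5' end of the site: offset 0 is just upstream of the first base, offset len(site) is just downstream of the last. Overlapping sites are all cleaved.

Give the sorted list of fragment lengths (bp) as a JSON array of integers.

[1,20,25,35,163]

Scan for sites:
  DwuIX (CCAGTC, off=6): starts [165] → cuts [171]
  MvoIX (CAGACC, off=2): no sites
  OquIV (GAGTATG, off=2): no sites
  JekIV (CCTG, off=0): starts [8, 207, 232] → cuts [8, 207, 232]
  PtaV (CAACC, off=2): starts [204] → cuts [206]

Pooled cuts: [8, 171, 206, 207, 232]

Fragment lengths:
  8→171: 163 bp
  171→206: 35 bp
  206→207: 1 bp
  207→232: 25 bp
  232→8 (wrap): 244-232+8 = 20 bp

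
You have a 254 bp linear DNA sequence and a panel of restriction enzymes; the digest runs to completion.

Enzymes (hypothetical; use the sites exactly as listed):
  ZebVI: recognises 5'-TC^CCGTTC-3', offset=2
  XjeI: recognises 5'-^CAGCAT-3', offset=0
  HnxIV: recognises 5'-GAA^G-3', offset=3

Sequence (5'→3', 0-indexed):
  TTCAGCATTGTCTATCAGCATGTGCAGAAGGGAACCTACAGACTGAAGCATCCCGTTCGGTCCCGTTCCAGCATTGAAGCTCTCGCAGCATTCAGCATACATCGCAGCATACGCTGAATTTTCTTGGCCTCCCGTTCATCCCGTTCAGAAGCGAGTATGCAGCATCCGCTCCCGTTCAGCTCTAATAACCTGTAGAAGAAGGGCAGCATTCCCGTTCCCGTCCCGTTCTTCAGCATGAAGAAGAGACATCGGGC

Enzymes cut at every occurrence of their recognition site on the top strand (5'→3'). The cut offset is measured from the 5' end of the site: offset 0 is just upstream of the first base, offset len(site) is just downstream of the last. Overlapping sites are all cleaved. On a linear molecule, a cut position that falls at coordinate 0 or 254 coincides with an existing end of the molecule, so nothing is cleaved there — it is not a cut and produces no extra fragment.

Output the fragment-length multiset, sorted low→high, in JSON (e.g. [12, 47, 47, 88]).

Scan for sites:
  ZebVI (TCCCGTTC, off=2): starts [50, 60, 129, 138, 169, 209, 220] → cuts [52, 62, 131, 140, 171, 211, 222]
  XjeI (CAGCAT, off=0): starts [2, 15, 68, 85, 92, 104, 159, 203, 230] → cuts [2, 15, 68, 85, 92, 104, 159, 203, 230]
  HnxIV (GAAG, off=3): starts [26, 44, 75, 147, 194, 197, 236, 239] → cuts [29, 47, 78, 150, 197, 200, 239, 242]

All cut coordinates (distinct, sorted): [2, 15, 29, 47, 52, 62, 68, 78, 85, 92, 104, 131, 140, 150, 159, 171, 197, 200, 203, 211, 222, 230, 239, 242]

Fragment lengths:
  [0,2): 2 bp
  [2,15): 13 bp
  [15,29): 14 bp
  [29,47): 18 bp
  [47,52): 5 bp
  [52,62): 10 bp
  [62,68): 6 bp
  [68,78): 10 bp
  [78,85): 7 bp
  [85,92): 7 bp
  [92,104): 12 bp
  [104,131): 27 bp
  [131,140): 9 bp
  [140,150): 10 bp
  [150,159): 9 bp
  [159,171): 12 bp
  [171,197): 26 bp
  [197,200): 3 bp
  [200,203): 3 bp
  [203,211): 8 bp
  [211,222): 11 bp
  [222,230): 8 bp
  [230,239): 9 bp
  [239,242): 3 bp
  [242,254): 12 bp

[2,3,3,3,5,6,7,7,8,8,9,9,9,10,10,10,11,12,12,12,13,14,18,26,27]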